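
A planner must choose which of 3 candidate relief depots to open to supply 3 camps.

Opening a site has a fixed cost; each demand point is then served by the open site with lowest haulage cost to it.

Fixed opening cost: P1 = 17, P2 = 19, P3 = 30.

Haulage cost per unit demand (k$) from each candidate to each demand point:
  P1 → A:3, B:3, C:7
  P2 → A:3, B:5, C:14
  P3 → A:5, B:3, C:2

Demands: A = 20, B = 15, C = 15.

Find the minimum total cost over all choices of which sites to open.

182

Open {P1, P3}: assign each demand point to its cheapest open site.
  A→P1 20×3=60, B→P1 15×3=45, C→P3 15×2=30
  haulage cost 135, fixed 47 → total 182.
Compare {P2, P3}: haulage cost 135 + fixed 49 = 184.
Compare {P1, P2, P3}: haulage cost 135 + fixed 66 = 201.
Compare {P3}: haulage cost 175 + fixed 30 = 205.
All other subsets cost ≥ 184. Minimum total cost: 182.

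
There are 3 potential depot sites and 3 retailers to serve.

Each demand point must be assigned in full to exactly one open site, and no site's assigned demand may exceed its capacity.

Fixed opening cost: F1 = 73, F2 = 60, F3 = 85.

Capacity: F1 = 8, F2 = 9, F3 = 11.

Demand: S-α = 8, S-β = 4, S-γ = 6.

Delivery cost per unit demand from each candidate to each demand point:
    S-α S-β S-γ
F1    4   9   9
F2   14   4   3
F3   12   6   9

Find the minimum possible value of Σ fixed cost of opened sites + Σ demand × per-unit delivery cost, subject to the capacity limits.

268

Open {F1, F3}; cheapest assignment that respects the capacities:
  F1 (cap 8, load 8): S-α — cost 8×4 = 32
  F3 (cap 11, load 10): S-β, S-γ — cost 4×6 + 6×9 = 78
  Shipping 110, fixed 158 → total 268.
  Any other capacity-feasible assignment to {F1, F3} ships for at least 110.
Compare {F1, F2, F3}: its best feasible assignment gives total 292.
Compare {F2, F3}: its best feasible assignment gives total 335.
Every other set of open sites that can feasibly serve all demand totals ≥ 292 even under its best assignment. Minimum: 268.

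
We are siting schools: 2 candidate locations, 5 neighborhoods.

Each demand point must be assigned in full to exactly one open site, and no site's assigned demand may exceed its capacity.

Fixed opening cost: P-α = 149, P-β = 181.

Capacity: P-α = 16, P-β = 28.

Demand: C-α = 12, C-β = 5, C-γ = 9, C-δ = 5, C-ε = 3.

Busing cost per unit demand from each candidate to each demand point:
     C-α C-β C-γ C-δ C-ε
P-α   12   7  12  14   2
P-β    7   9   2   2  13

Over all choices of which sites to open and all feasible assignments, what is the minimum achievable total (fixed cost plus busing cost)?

483

Open {P-α, P-β}; cheapest assignment that respects the capacities:
  P-α (cap 16, load 8): C-β, C-ε — cost 5×7 + 3×2 = 41
  P-β (cap 28, load 26): C-α, C-γ, C-δ — cost 12×7 + 9×2 + 5×2 = 112
  Shipping 153, fixed 330 → total 483.
  Any other capacity-feasible assignment to {P-α, P-β} ships for at least 153.
Total demand is 34 and no other set of sites has combined capacity ≥ 34, so {P-α, P-β} is the only feasible choice of open sites. Minimum: 483.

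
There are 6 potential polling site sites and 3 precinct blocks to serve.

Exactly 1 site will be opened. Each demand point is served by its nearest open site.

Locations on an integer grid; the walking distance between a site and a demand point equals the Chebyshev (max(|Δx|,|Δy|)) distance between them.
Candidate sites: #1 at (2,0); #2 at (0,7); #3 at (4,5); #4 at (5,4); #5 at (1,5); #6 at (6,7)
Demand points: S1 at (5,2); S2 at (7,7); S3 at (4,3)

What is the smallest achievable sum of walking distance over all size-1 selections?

6

Open {#4}.
  S1→#4 2, S2→#4 3, S3→#4 1  ⇒ total 6.
Compare {#3}: total 8.
Compare {#6}: total 10.
No size-1 selection does better; minimum is 6.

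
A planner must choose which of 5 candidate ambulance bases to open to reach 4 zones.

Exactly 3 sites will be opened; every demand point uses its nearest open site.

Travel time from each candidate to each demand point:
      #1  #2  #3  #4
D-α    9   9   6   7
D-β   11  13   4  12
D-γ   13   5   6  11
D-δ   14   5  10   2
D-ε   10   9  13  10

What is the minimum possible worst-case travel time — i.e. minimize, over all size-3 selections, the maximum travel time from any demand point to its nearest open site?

Open {D-α, D-β, D-γ}.
  Farthest demand point is #1 at travel time 9 (to D-α); all others are ≤ 9.
With {D-α, D-β, D-δ} the worst case is 9.
With {D-α, D-β, D-ε} the worst case is 9.
No size-3 selection achieves below 9.

9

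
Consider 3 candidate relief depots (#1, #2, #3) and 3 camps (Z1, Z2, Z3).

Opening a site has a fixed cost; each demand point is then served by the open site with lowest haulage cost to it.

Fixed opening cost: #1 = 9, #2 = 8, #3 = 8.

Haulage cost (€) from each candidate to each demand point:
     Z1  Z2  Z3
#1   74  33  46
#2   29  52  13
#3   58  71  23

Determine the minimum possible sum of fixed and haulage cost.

Open {#1, #2}: assign each demand point to its cheapest open site.
  Z1→#2 29, Z2→#1 33, Z3→#2 13
  haulage cost 75, fixed 17 → total 92.
Compare {#1, #2, #3}: haulage cost 75 + fixed 25 = 100.
Compare {#2}: haulage cost 94 + fixed 8 = 102.
Compare {#2, #3}: haulage cost 94 + fixed 16 = 110.
All other subsets cost ≥ 100. Minimum total cost: 92.

92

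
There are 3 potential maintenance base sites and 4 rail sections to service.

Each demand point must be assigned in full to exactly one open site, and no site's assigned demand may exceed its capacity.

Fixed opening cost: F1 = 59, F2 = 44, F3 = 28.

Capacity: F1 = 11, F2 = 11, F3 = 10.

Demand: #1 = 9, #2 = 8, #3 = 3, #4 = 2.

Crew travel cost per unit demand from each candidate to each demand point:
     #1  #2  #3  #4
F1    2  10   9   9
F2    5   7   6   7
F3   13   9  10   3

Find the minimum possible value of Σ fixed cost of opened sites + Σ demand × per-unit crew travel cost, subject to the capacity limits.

213

Open {F1, F2}; cheapest assignment that respects the capacities:
  F1 (cap 11, load 11): #1, #4 — cost 9×2 + 2×9 = 36
  F2 (cap 11, load 11): #2, #3 — cost 8×7 + 3×6 = 74
  Shipping 110, fixed 103 → total 213.
  Any other capacity-feasible assignment to {F1, F2} ships for at least 110.
Compare {F1, F2, F3}: its best feasible assignment gives total 229.
Every other set of open sites that can feasibly serve all demand totals ≥ 229 even under its best assignment. Minimum: 213.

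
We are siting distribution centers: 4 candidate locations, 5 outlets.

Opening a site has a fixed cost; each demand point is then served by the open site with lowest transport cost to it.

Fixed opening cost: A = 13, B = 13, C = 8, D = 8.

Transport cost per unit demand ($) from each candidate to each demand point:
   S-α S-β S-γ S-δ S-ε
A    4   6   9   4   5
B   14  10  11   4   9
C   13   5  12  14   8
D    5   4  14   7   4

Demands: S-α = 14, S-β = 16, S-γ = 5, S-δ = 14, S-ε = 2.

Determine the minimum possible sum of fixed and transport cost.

Open {A, D}: assign each demand point to its cheapest open site.
  S-α→A 14×4=56, S-β→D 16×4=64, S-γ→A 5×9=45, S-δ→A 14×4=56, S-ε→D 2×4=8
  transport cost 229, fixed 21 → total 250.
Compare {A, C, D}: transport cost 229 + fixed 29 = 258.
Compare {A, B, D}: transport cost 229 + fixed 34 = 263.
Compare {A, C}: transport cost 247 + fixed 21 = 268.
All other subsets cost ≥ 258. Minimum total cost: 250.

250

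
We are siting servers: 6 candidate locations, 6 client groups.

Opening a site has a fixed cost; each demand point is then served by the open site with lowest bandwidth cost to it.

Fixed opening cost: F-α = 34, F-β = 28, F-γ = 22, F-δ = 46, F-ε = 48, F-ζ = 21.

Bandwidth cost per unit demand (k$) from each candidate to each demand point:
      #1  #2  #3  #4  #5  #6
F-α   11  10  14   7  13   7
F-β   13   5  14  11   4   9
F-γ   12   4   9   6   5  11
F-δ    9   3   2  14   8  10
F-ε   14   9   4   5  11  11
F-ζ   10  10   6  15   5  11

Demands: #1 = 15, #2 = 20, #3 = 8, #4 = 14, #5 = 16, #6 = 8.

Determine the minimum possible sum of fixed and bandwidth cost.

523

Open {F-γ, F-δ}: assign each demand point to its cheapest open site.
  #1→F-δ 15×9=135, #2→F-δ 20×3=60, #3→F-δ 8×2=16, #4→F-γ 14×6=84, #5→F-γ 16×5=80, #6→F-δ 8×10=80
  bandwidth cost 455, fixed 68 → total 523.
Compare {F-β, F-γ, F-δ}: bandwidth cost 431 + fixed 96 = 527.
Compare {F-α, F-γ, F-δ}: bandwidth cost 431 + fixed 102 = 533.
Compare {F-α, F-β, F-δ}: bandwidth cost 429 + fixed 108 = 537.
All other subsets cost ≥ 527. Minimum total cost: 523.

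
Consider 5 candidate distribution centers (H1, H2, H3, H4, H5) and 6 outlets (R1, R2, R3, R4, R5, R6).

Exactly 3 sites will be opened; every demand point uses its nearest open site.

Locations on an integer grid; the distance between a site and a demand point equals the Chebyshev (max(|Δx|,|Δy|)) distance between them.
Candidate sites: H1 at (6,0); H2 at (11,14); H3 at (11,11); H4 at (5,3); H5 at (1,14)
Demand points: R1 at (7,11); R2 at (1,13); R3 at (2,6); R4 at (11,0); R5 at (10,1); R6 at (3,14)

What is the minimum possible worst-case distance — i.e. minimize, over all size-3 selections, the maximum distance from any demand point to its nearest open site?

6

Open {H1, H2, H5}.
  Farthest demand point is R3 at distance 6 (to H1); all others are ≤ 6.
With {H1, H3, H5} the worst case is 6.
With {H1, H4, H5} the worst case is 6.
No size-3 selection achieves below 6.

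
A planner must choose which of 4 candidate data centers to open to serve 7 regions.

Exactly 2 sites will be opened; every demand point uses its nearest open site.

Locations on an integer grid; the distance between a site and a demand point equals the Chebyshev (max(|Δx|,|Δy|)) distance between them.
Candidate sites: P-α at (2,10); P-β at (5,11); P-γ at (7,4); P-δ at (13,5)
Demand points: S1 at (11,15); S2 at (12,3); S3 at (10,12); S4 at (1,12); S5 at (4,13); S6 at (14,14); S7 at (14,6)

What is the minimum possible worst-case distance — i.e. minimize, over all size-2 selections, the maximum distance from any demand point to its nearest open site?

9

Open {P-α, P-β}.
  Farthest demand point is S6 at distance 9 (to P-β); all others are ≤ 9.
With {P-α, P-δ} the worst case is 9.
With {P-β, P-γ} the worst case is 9.
No size-2 selection achieves below 9.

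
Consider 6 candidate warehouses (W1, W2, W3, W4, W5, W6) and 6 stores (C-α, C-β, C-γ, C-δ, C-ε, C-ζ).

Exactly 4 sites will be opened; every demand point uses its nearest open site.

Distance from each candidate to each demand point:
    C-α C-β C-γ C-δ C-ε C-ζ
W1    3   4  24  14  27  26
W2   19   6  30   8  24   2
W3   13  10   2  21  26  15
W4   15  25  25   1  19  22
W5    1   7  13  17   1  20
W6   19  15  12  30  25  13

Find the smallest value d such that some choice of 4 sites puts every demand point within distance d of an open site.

Open {W2, W3, W4, W5}.
  Farthest demand point is C-β at distance 6 (to W2); all others are ≤ 6.
With {W1, W2, W3, W5} the worst case is 8.
With {W2, W3, W5, W6} the worst case is 8.
No size-4 selection achieves below 6.

6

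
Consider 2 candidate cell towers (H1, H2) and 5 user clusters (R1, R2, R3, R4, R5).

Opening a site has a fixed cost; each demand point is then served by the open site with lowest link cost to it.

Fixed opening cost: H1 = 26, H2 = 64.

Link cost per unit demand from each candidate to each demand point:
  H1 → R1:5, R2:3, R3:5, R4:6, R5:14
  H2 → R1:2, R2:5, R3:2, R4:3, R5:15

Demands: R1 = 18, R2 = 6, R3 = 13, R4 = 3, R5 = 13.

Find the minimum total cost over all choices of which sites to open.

Open {H2}: assign each demand point to its cheapest open site.
  R1→H2 18×2=36, R2→H2 6×5=30, R3→H2 13×2=26, R4→H2 3×3=9, R5→H2 13×15=195
  link cost 296, fixed 64 → total 360.
Compare {H1, H2}: link cost 271 + fixed 90 = 361.
Compare {H1}: link cost 373 + fixed 26 = 399.

360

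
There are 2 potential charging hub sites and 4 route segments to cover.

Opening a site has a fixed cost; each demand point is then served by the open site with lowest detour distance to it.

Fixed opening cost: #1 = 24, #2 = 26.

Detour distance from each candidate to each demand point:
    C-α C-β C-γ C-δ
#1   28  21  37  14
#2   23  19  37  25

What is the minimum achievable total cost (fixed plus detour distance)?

124

Open {#1}: assign each demand point to its cheapest open site.
  C-α→#1 28, C-β→#1 21, C-γ→#1 37, C-δ→#1 14
  detour distance 100, fixed 24 → total 124.
Compare {#2}: detour distance 104 + fixed 26 = 130.
Compare {#1, #2}: detour distance 93 + fixed 50 = 143.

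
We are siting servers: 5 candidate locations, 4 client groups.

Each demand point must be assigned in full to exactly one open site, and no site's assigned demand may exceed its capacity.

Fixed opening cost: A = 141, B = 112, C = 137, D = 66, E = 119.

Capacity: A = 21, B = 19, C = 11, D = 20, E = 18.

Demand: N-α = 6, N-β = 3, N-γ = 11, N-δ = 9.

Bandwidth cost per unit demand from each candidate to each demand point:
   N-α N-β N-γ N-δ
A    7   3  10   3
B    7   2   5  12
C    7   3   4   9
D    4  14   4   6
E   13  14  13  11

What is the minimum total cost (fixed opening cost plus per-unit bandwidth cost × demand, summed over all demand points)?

Open {A, D}; cheapest assignment that respects the capacities:
  A (cap 21, load 12): N-β, N-δ — cost 3×3 + 9×3 = 36
  D (cap 20, load 17): N-α, N-γ — cost 6×4 + 11×4 = 68
  Shipping 104, fixed 207 → total 311.
  Any other capacity-feasible assignment to {A, D} ships for at least 104.
Compare {B, D}: its best feasible assignment gives total 317.
Compare {C, D}: its best feasible assignment gives total 352.
Every other set of open sites that can feasibly serve all demand totals ≥ 317 even under its best assignment. Minimum: 311.

311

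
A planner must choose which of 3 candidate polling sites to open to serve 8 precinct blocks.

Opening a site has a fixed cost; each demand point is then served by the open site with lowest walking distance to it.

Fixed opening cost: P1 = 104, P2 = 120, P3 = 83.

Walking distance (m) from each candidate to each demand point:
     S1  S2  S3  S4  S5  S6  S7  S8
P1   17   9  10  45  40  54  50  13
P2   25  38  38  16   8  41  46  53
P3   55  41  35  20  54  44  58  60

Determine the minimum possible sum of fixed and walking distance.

342

Open {P1}: assign each demand point to its cheapest open site.
  S1→P1 17, S2→P1 9, S3→P1 10, S4→P1 45, S5→P1 40, S6→P1 54, S7→P1 50, S8→P1 13
  walking distance 238, fixed 104 → total 342.
Compare {P1, P2}: walking distance 160 + fixed 224 = 384.
Compare {P2}: walking distance 265 + fixed 120 = 385.
Compare {P1, P3}: walking distance 203 + fixed 187 = 390.
All other subsets cost ≥ 384. Minimum total cost: 342.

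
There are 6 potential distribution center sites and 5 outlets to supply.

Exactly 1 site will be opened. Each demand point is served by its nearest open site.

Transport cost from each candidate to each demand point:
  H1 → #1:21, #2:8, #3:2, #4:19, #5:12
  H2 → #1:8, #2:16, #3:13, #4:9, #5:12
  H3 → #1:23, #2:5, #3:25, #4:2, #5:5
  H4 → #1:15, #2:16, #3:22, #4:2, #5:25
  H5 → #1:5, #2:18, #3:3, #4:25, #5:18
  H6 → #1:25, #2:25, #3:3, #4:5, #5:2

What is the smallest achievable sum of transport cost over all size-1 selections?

Open {H2}.
  #1→H2 8, #2→H2 16, #3→H2 13, #4→H2 9, #5→H2 12  ⇒ total 58.
Compare {H3}: total 60.
Compare {H6}: total 60.
No size-1 selection does better; minimum is 58.

58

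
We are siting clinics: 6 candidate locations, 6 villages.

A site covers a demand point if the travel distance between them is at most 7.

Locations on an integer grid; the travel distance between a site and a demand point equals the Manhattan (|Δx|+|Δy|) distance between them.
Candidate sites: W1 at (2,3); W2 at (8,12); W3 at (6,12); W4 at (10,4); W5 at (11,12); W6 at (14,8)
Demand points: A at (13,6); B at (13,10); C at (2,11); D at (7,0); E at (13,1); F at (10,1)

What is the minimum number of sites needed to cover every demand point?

2

Coverage sets (demand points within 7 of each site):
  W1: {}
  W2: {B, C}
  W3: {C}
  W4: {A, D, E, F}
  W5: {B}
  W6: {A, B}
No single site covers all 6 demand points.
But {W2, W4} covers everything, so the minimum is 2.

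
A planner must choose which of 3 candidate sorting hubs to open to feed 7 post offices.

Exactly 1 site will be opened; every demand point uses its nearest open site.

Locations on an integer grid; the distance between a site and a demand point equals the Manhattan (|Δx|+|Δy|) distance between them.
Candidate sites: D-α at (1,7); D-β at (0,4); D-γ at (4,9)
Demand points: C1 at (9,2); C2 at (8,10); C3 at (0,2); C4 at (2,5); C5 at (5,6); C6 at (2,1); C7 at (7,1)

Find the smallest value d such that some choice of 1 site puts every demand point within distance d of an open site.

12

Open {D-γ}.
  Farthest demand point is C1 at distance 12 (to D-γ); all others are ≤ 12.
With {D-α} the worst case is 13.
With {D-β} the worst case is 14.
No size-1 selection achieves below 12.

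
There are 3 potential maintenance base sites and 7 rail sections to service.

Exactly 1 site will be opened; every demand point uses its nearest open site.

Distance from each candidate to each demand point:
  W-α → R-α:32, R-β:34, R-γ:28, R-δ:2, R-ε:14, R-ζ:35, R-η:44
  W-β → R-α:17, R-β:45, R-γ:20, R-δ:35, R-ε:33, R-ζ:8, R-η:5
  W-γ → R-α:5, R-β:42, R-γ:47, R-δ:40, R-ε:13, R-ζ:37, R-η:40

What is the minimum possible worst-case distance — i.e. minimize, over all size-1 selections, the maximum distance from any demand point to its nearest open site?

Open {W-α}.
  Farthest demand point is R-η at distance 44 (to W-α); all others are ≤ 44.
With {W-β} the worst case is 45.
With {W-γ} the worst case is 47.
No size-1 selection achieves below 44.

44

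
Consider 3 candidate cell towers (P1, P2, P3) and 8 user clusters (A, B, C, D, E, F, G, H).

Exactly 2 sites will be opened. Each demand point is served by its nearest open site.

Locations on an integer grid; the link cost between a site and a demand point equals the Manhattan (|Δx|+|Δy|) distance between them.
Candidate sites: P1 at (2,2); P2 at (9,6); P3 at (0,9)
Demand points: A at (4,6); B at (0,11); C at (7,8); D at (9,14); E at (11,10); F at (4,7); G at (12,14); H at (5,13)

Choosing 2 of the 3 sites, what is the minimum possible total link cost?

Open {P2, P3}.
  A→P2 5, B→P3 2, C→P2 4, D→P2 8, E→P2 6, F→P2 6, G→P2 11, H→P3 9  ⇒ total 51.
Compare {P1, P2}: total 62.
Compare {P1, P3}: total 74.

51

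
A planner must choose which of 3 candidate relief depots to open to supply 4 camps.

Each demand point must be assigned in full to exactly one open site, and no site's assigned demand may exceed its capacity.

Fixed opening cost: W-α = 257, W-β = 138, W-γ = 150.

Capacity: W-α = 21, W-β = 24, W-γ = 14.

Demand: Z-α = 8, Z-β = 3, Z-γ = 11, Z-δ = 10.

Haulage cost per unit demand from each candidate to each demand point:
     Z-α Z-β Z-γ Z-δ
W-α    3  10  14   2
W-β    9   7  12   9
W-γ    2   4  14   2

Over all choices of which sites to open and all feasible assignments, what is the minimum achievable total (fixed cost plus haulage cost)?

Open {W-β, W-γ}; cheapest assignment that respects the capacities:
  W-β (cap 24, load 19): Z-α, Z-γ — cost 8×9 + 11×12 = 204
  W-γ (cap 14, load 13): Z-β, Z-δ — cost 3×4 + 10×2 = 32
  Shipping 236, fixed 288 → total 524.
  Any other capacity-feasible assignment to {W-β, W-γ} ships for at least 236.
Compare {W-α, W-β}: its best feasible assignment gives total 592.
Compare {W-α, W-γ}: its best feasible assignment gives total 609.
Every other set of open sites that can feasibly serve all demand totals ≥ 592 even under its best assignment. Minimum: 524.

524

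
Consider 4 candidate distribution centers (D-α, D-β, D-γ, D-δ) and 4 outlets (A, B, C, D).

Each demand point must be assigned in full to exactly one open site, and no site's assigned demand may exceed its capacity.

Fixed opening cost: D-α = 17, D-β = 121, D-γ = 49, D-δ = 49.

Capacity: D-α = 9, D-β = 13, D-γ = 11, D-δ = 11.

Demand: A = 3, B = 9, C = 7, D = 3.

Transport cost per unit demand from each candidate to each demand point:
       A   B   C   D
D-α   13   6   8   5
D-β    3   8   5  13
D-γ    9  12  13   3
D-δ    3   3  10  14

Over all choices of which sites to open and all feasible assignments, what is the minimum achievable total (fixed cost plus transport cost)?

234

Open {D-α, D-γ, D-δ}; cheapest assignment that respects the capacities:
  D-α (cap 9, load 7): C — cost 7×8 = 56
  D-γ (cap 11, load 6): A, D — cost 3×9 + 3×3 = 36
  D-δ (cap 11, load 9): B — cost 9×3 = 27
  Shipping 119, fixed 115 → total 234.
  Any other capacity-feasible assignment to {D-α, D-γ, D-δ} ships for at least 119.
Compare {D-α, D-β, D-δ}: its best feasible assignment gives total 273.
Compare {D-α, D-β}: its best feasible assignment gives total 275.
Every other set of open sites that can feasibly serve all demand totals ≥ 273 even under its best assignment. Minimum: 234.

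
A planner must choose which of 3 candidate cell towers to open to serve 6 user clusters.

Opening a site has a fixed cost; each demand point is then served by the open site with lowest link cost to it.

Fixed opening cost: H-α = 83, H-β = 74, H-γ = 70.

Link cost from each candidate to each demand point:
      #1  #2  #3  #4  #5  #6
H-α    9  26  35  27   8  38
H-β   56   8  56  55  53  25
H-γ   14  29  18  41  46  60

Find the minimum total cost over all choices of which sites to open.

226

Open {H-α}: assign each demand point to its cheapest open site.
  #1→H-α 9, #2→H-α 26, #3→H-α 35, #4→H-α 27, #5→H-α 8, #6→H-α 38
  link cost 143, fixed 83 → total 226.
Compare {H-α, H-β}: link cost 112 + fixed 157 = 269.
Compare {H-γ}: link cost 208 + fixed 70 = 278.
Compare {H-α, H-γ}: link cost 126 + fixed 153 = 279.
All other subsets cost ≥ 269. Minimum total cost: 226.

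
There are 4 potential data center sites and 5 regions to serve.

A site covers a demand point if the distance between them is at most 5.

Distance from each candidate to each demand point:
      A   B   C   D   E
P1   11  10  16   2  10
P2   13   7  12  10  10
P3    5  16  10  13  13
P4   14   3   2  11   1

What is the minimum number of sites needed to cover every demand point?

3

Coverage sets (demand points within 5 of each site):
  P1: {D}
  P2: {}
  P3: {A}
  P4: {B, C, E}
No 2 sites suffice: every size-2 union leaves at least one demand point uncovered.
But {P1, P3, P4} covers everything, so the minimum is 3.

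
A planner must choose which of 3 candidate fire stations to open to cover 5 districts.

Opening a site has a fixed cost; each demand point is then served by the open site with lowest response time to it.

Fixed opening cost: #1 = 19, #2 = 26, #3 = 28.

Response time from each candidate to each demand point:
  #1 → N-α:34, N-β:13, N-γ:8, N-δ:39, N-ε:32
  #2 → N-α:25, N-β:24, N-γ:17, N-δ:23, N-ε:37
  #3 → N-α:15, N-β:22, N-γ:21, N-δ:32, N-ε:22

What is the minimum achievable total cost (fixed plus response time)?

Open {#1, #3}: assign each demand point to its cheapest open site.
  N-α→#3 15, N-β→#1 13, N-γ→#1 8, N-δ→#3 32, N-ε→#3 22
  response time 90, fixed 47 → total 137.
Compare {#3}: response time 112 + fixed 28 = 140.
Compare {#1}: response time 126 + fixed 19 = 145.
Compare {#1, #2}: response time 101 + fixed 45 = 146.
All other subsets cost ≥ 140. Minimum total cost: 137.

137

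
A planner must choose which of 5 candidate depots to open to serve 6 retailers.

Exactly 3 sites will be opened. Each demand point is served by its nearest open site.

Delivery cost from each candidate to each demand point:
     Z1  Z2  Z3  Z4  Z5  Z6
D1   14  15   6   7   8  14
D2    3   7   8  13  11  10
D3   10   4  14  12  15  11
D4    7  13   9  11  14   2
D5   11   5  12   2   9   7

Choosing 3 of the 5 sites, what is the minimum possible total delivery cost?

Open {D2, D4, D5}.
  Z1→D2 3, Z2→D5 5, Z3→D2 8, Z4→D5 2, Z5→D5 9, Z6→D4 2  ⇒ total 29.
Compare {D1, D4, D5}: total 30.
Compare {D1, D2, D5}: total 31.
No size-3 selection does better; minimum is 29.

29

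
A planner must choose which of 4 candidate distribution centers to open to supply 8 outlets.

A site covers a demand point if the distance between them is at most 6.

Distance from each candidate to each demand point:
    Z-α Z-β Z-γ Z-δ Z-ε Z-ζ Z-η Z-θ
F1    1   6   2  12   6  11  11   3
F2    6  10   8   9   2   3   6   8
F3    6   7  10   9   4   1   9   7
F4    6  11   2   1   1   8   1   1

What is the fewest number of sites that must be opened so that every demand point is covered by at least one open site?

Coverage sets (demand points within 6 of each site):
  F1: {Z-α, Z-β, Z-γ, Z-ε, Z-θ}
  F2: {Z-α, Z-ε, Z-ζ, Z-η}
  F3: {Z-α, Z-ε, Z-ζ}
  F4: {Z-α, Z-γ, Z-δ, Z-ε, Z-η, Z-θ}
No 2 sites suffice: every size-2 union leaves at least one demand point uncovered.
But {F1, F2, F4} covers everything, so the minimum is 3.

3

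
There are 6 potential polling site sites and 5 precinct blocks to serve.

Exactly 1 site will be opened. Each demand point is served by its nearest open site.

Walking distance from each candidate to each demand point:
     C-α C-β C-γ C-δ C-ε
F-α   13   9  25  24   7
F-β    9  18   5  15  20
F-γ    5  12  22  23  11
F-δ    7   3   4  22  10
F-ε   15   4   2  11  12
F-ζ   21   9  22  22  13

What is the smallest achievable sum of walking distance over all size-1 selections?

44

Open {F-ε}.
  C-α→F-ε 15, C-β→F-ε 4, C-γ→F-ε 2, C-δ→F-ε 11, C-ε→F-ε 12  ⇒ total 44.
Compare {F-δ}: total 46.
Compare {F-β}: total 67.
No size-1 selection does better; minimum is 44.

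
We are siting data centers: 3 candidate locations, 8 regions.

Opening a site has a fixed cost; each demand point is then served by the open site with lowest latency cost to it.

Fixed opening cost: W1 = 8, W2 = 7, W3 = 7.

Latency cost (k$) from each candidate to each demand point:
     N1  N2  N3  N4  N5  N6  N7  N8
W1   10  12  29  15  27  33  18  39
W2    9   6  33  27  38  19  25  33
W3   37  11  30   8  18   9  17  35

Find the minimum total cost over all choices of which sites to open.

144

Open {W2, W3}: assign each demand point to its cheapest open site.
  N1→W2 9, N2→W2 6, N3→W3 30, N4→W3 8, N5→W3 18, N6→W3 9, N7→W3 17, N8→W2 33
  latency cost 130, fixed 14 → total 144.
Compare {W1, W2, W3}: latency cost 129 + fixed 22 = 151.
Compare {W1, W3}: latency cost 137 + fixed 15 = 152.
Compare {W1, W2}: latency cost 156 + fixed 15 = 171.
All other subsets cost ≥ 151. Minimum total cost: 144.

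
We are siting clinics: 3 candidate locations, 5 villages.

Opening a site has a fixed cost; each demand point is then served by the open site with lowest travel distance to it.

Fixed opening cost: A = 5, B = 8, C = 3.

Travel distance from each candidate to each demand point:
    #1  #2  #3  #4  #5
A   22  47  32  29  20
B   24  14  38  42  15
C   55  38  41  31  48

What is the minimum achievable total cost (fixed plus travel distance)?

Open {A, B}: assign each demand point to its cheapest open site.
  #1→A 22, #2→B 14, #3→A 32, #4→A 29, #5→B 15
  travel distance 112, fixed 13 → total 125.
Compare {A, B, C}: travel distance 112 + fixed 16 = 128.
Compare {B, C}: travel distance 122 + fixed 11 = 133.
Compare {B}: travel distance 133 + fixed 8 = 141.
All other subsets cost ≥ 128. Minimum total cost: 125.

125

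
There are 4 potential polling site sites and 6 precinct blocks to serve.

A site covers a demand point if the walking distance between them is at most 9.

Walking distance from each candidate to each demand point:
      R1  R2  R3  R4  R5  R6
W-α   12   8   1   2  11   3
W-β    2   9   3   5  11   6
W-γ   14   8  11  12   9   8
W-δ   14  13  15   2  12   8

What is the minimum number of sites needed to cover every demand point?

Coverage sets (demand points within 9 of each site):
  W-α: {R2, R3, R4, R6}
  W-β: {R1, R2, R3, R4, R6}
  W-γ: {R2, R5, R6}
  W-δ: {R4, R6}
No single site covers all 6 demand points.
But {W-β, W-γ} covers everything, so the minimum is 2.

2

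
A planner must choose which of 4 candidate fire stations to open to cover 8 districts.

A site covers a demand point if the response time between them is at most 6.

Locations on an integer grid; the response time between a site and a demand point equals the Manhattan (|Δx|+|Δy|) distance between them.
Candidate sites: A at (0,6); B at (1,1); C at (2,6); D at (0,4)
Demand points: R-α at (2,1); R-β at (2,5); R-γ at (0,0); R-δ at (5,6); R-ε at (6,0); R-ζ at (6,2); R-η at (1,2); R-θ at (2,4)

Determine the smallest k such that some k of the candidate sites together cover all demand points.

Coverage sets (demand points within 6 of each site):
  A: {R-β, R-γ, R-δ, R-η, R-θ}
  B: {R-α, R-β, R-γ, R-ε, R-ζ, R-η, R-θ}
  C: {R-α, R-β, R-δ, R-η, R-θ}
  D: {R-α, R-β, R-γ, R-η, R-θ}
No single site covers all 8 demand points.
But {A, B} covers everything, so the minimum is 2.

2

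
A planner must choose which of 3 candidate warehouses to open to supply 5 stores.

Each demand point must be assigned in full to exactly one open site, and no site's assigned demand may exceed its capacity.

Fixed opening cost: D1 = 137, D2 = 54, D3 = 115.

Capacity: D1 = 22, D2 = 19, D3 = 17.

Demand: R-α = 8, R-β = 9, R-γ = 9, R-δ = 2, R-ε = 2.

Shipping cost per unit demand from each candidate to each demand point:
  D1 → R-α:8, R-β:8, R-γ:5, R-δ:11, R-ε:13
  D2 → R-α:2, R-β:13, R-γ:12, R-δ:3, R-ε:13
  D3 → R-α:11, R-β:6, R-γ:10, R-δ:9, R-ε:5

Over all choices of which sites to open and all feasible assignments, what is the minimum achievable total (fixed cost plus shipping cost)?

356

Open {D1, D2}; cheapest assignment that respects the capacities:
  D1 (cap 22, load 20): R-β, R-γ, R-ε — cost 9×8 + 9×5 + 2×13 = 143
  D2 (cap 19, load 10): R-α, R-δ — cost 8×2 + 2×3 = 22
  Shipping 165, fixed 191 → total 356.
  Any other capacity-feasible assignment to {D1, D2} ships for at least 165.
Compare {D2, D3}: its best feasible assignment gives total 363.
Compare {D1, D2, D3}: its best feasible assignment gives total 437.
Every other set of open sites that can feasibly serve all demand totals ≥ 363 even under its best assignment. Minimum: 356.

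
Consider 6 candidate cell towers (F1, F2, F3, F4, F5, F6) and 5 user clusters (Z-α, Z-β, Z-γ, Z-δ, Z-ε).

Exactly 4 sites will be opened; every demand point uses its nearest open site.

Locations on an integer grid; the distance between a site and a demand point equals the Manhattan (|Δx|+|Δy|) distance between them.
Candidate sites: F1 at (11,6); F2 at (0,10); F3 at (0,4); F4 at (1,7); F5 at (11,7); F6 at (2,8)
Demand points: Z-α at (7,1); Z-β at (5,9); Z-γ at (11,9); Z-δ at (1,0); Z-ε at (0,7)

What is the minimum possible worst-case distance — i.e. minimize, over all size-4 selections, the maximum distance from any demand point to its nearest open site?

9

Open {F1, F2, F3, F4}.
  Farthest demand point is Z-α at distance 9 (to F1); all others are ≤ 9.
With {F1, F2, F3, F5} the worst case is 9.
With {F1, F2, F3, F6} the worst case is 9.
No size-4 selection achieves below 9.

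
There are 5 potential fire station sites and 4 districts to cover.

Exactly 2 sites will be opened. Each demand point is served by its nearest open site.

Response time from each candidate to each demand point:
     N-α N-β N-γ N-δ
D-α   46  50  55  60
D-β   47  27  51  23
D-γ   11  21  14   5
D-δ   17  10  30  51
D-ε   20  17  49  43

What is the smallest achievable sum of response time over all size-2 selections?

40

Open {D-γ, D-δ}.
  N-α→D-γ 11, N-β→D-δ 10, N-γ→D-γ 14, N-δ→D-γ 5  ⇒ total 40.
Compare {D-γ, D-ε}: total 47.
Compare {D-α, D-γ}: total 51.
No size-2 selection does better; minimum is 40.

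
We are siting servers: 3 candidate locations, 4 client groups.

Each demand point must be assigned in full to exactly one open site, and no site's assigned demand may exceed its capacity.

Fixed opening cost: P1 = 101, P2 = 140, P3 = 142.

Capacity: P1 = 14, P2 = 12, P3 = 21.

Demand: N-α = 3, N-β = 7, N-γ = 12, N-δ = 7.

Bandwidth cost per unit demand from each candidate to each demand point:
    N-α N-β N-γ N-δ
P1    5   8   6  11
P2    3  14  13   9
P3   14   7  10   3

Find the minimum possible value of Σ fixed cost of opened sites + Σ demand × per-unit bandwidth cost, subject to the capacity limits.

Open {P1, P3}; cheapest assignment that respects the capacities:
  P1 (cap 14, load 12): N-γ — cost 12×6 = 72
  P3 (cap 21, load 17): N-α, N-β, N-δ — cost 3×14 + 7×7 + 7×3 = 112
  Shipping 184, fixed 243 → total 427.
  Any other capacity-feasible assignment to {P1, P3} ships for at least 184.
Compare {P2, P3}: its best feasible assignment gives total 523.
Compare {P1, P2, P3}: its best feasible assignment gives total 534.
Every other set of open sites that can feasibly serve all demand totals ≥ 523 even under its best assignment. Minimum: 427.

427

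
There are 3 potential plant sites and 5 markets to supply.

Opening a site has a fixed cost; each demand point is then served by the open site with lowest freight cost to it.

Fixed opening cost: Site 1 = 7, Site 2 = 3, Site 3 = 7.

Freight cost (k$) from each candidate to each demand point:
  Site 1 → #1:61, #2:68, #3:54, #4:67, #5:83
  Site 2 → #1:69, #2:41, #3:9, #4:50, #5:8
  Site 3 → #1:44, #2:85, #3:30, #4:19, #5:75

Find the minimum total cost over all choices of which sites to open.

Open {Site 2, Site 3}: assign each demand point to its cheapest open site.
  #1→Site 3 44, #2→Site 2 41, #3→Site 2 9, #4→Site 3 19, #5→Site 2 8
  freight cost 121, fixed 10 → total 131.
Compare {Site 1, Site 2, Site 3}: freight cost 121 + fixed 17 = 138.
Compare {Site 1, Site 2}: freight cost 169 + fixed 10 = 179.
Compare {Site 2}: freight cost 177 + fixed 3 = 180.
All other subsets cost ≥ 138. Minimum total cost: 131.

131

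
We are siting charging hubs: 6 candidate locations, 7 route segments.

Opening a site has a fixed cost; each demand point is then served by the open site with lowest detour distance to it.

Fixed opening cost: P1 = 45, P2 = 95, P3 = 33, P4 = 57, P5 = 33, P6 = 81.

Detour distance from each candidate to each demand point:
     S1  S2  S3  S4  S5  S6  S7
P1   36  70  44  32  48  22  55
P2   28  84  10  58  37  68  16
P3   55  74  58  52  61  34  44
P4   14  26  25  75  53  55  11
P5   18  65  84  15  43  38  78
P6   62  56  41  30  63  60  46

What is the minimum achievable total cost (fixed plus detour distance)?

Open {P4, P5}: assign each demand point to its cheapest open site.
  S1→P4 14, S2→P4 26, S3→P4 25, S4→P5 15, S5→P5 43, S6→P5 38, S7→P4 11
  detour distance 172, fixed 90 → total 262.
Compare {P1, P4}: detour distance 178 + fixed 102 = 280.
Compare {P1, P4, P5}: detour distance 156 + fixed 135 = 291.
Compare {P3, P4, P5}: detour distance 168 + fixed 123 = 291.
All other subsets cost ≥ 280. Minimum total cost: 262.

262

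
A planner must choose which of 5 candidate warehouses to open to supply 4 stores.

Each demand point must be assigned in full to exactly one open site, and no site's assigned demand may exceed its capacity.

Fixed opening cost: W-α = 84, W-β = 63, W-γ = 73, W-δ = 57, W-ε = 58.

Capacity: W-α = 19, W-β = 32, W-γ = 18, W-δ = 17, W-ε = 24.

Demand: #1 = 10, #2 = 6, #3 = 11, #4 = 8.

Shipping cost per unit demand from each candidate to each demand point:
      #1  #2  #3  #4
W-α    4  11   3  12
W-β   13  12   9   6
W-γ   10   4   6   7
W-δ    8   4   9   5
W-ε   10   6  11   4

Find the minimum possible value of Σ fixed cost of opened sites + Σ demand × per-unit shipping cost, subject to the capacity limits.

Open {W-α, W-ε}; cheapest assignment that respects the capacities:
  W-α (cap 19, load 11): #3 — cost 11×3 = 33
  W-ε (cap 24, load 24): #1, #2, #4 — cost 10×10 + 6×6 + 8×4 = 168
  Shipping 201, fixed 142 → total 343.
  Any other capacity-feasible assignment to {W-α, W-ε} ships for at least 201.
Compare {W-γ, W-ε}: its best feasible assignment gives total 353.
Compare {W-α, W-δ, W-ε}: its best feasible assignment gives total 368.
Every other set of open sites that can feasibly serve all demand totals ≥ 353 even under its best assignment. Minimum: 343.

343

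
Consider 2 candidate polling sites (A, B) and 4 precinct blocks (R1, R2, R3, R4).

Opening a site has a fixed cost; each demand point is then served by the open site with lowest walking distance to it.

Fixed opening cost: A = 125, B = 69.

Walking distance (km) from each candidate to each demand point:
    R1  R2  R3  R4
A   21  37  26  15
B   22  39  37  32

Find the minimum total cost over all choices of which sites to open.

Open {B}: assign each demand point to its cheapest open site.
  R1→B 22, R2→B 39, R3→B 37, R4→B 32
  walking distance 130, fixed 69 → total 199.
Compare {A}: walking distance 99 + fixed 125 = 224.
Compare {A, B}: walking distance 99 + fixed 194 = 293.

199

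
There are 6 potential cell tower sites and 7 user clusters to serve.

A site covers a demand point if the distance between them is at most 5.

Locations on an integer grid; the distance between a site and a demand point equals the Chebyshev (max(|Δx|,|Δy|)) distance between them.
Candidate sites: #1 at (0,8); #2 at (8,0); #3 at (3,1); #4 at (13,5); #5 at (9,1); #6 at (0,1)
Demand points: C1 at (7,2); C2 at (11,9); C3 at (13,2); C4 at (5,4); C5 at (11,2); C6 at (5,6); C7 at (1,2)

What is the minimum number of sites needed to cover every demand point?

2

Coverage sets (demand points within 5 of each site):
  #1: {C4, C6}
  #2: {C1, C3, C4, C5}
  #3: {C1, C4, C6, C7}
  #4: {C2, C3, C5}
  #5: {C1, C3, C4, C5, C6}
  #6: {C4, C6, C7}
No single site covers all 7 demand points.
But {#3, #4} covers everything, so the minimum is 2.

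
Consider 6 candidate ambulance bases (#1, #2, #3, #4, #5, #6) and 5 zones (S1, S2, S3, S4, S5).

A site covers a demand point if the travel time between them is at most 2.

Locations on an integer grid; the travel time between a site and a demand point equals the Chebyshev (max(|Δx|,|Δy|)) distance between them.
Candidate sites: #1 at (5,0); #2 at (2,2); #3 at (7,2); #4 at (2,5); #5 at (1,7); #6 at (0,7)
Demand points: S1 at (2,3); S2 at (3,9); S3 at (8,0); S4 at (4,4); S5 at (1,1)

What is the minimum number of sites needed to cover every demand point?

Coverage sets (demand points within 2 of each site):
  #1: {}
  #2: {S1, S4, S5}
  #3: {S3}
  #4: {S1, S4}
  #5: {S2}
  #6: {}
No 2 sites suffice: every size-2 union leaves at least one demand point uncovered.
But {#2, #3, #5} covers everything, so the minimum is 3.

3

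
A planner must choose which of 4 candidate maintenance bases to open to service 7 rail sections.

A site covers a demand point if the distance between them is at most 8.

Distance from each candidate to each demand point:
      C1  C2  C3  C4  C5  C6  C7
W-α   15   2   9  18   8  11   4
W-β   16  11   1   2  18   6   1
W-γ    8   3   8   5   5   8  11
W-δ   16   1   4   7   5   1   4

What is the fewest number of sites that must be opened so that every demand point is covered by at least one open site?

Coverage sets (demand points within 8 of each site):
  W-α: {C2, C5, C7}
  W-β: {C3, C4, C6, C7}
  W-γ: {C1, C2, C3, C4, C5, C6}
  W-δ: {C2, C3, C4, C5, C6, C7}
No single site covers all 7 demand points.
But {W-α, W-γ} covers everything, so the minimum is 2.

2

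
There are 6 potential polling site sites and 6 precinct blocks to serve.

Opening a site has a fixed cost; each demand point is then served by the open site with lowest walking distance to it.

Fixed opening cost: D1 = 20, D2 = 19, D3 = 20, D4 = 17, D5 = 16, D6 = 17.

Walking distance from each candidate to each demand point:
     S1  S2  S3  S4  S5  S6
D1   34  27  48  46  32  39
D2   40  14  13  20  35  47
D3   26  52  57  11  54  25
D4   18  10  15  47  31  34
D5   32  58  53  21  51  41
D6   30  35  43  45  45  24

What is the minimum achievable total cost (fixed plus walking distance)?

Open {D3, D4}: assign each demand point to its cheapest open site.
  S1→D4 18, S2→D4 10, S3→D4 15, S4→D3 11, S5→D4 31, S6→D3 25
  walking distance 110, fixed 37 → total 147.
Compare {D2, D4}: walking distance 126 + fixed 36 = 162.
Compare {D4, D5}: walking distance 129 + fixed 33 = 162.
Compare {D2, D3}: walking distance 124 + fixed 39 = 163.
All other subsets cost ≥ 162. Minimum total cost: 147.

147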